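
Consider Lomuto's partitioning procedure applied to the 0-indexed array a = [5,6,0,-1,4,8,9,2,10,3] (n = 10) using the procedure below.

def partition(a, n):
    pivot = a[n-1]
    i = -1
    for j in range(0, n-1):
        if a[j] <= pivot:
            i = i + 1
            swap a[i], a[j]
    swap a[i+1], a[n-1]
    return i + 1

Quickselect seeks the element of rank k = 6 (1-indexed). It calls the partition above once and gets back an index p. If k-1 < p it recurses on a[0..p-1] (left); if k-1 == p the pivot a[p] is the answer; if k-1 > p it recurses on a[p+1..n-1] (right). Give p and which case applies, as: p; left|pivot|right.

3; right

pivot = a[9] = 3; i = -1
j=0: a[0]=5 > 3 → no swap
j=1: a[1]=6 > 3 → no swap
j=2: a[2]=0 ≤ 3 → i=0, swap a[0],a[2] → [0,6,5,-1,4,8,9,2,10,3]
j=3: a[3]=-1 ≤ 3 → i=1, swap a[1],a[3] → [0,-1,5,6,4,8,9,2,10,3]
j=4: a[4]=4 > 3 → no swap
j=5: a[5]=8 > 3 → no swap
j=6: a[6]=9 > 3 → no swap
j=7: a[7]=2 ≤ 3 → i=2, swap a[2],a[7] → [0,-1,2,6,4,8,9,5,10,3]
j=8: a[8]=10 > 3 → no swap
final swap a[3],a[9] → [0,-1,2,3,4,8,9,5,10,6]; return 3
p = 3; k-1 = 5 > 3 ⇒ right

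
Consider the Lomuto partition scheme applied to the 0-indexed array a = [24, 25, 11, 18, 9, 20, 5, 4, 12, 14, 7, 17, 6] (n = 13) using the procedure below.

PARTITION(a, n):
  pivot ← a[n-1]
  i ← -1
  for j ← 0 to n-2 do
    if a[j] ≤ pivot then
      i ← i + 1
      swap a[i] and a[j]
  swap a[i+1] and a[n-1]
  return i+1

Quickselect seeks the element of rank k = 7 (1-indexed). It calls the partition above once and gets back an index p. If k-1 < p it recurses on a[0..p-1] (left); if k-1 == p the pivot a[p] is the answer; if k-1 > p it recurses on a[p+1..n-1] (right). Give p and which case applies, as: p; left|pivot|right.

pivot = a[12] = 6; i = -1
j=0: a[0]=24 > 6 → no swap
j=1: a[1]=25 > 6 → no swap
j=2: a[2]=11 > 6 → no swap
j=3: a[3]=18 > 6 → no swap
j=4: a[4]=9 > 6 → no swap
j=5: a[5]=20 > 6 → no swap
j=6: a[6]=5 ≤ 6 → i=0, swap a[0],a[6] → [5, 25, 11, 18, 9, 20, 24, 4, 12, 14, 7, 17, 6]
j=7: a[7]=4 ≤ 6 → i=1, swap a[1],a[7] → [5, 4, 11, 18, 9, 20, 24, 25, 12, 14, 7, 17, 6]
j=8: a[8]=12 > 6 → no swap
j=9: a[9]=14 > 6 → no swap
j=10: a[10]=7 > 6 → no swap
j=11: a[11]=17 > 6 → no swap
final swap a[2],a[12] → [5, 4, 6, 18, 9, 20, 24, 25, 12, 14, 7, 17, 11]; return 2
p = 2; k-1 = 6 > 2 ⇒ right

2; right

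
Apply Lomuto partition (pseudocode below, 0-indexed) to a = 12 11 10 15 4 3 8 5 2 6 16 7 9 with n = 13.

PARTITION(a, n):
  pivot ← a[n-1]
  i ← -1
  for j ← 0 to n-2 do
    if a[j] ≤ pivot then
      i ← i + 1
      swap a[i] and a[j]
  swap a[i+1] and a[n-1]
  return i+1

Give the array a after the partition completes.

4 3 8 5 2 6 7 9 12 11 16 10 15

pivot=9, i=-1
j=0: 12>9, skip
j=1: 11>9, skip
j=2: 10>9, skip
j=3: 15>9, skip
j=4: 4≤9, i=0, swap(0,4) ⇒ 4 11 10 15 12 3 8 5 2 6 16 7 9
j=5: 3≤9, i=1, swap(1,5) ⇒ 4 3 10 15 12 11 8 5 2 6 16 7 9
j=6: 8≤9, i=2, swap(2,6) ⇒ 4 3 8 15 12 11 10 5 2 6 16 7 9
j=7: 5≤9, i=3, swap(3,7) ⇒ 4 3 8 5 12 11 10 15 2 6 16 7 9
j=8: 2≤9, i=4, swap(4,8) ⇒ 4 3 8 5 2 11 10 15 12 6 16 7 9
j=9: 6≤9, i=5, swap(5,9) ⇒ 4 3 8 5 2 6 10 15 12 11 16 7 9
j=10: 16>9, skip
j=11: 7≤9, i=6, swap(6,11) ⇒ 4 3 8 5 2 6 7 15 12 11 16 10 9
swap(7,12) ⇒ 4 3 8 5 2 6 7 9 12 11 16 10 15; return 7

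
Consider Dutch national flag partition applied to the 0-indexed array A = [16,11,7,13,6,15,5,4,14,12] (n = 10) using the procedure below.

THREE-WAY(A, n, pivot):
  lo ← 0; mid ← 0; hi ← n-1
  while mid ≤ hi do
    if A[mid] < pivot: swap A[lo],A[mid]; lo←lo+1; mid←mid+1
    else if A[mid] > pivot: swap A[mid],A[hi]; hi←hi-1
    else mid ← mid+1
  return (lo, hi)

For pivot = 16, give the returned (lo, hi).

pivot = 16; lo=0, mid=0, hi=9
A[mid]=16=16: mid=1
A[mid]=11<16: swap A[0],A[1]; lo=1,mid=2 → [11,16,7,13,6,15,5,4,14,12]
A[mid]=7<16: swap A[1],A[2]; lo=2,mid=3 → [11,7,16,13,6,15,5,4,14,12]
A[mid]=13<16: swap A[2],A[3]; lo=3,mid=4 → [11,7,13,16,6,15,5,4,14,12]
A[mid]=6<16: swap A[3],A[4]; lo=4,mid=5 → [11,7,13,6,16,15,5,4,14,12]
A[mid]=15<16: swap A[4],A[5]; lo=5,mid=6 → [11,7,13,6,15,16,5,4,14,12]
A[mid]=5<16: swap A[5],A[6]; lo=6,mid=7 → [11,7,13,6,15,5,16,4,14,12]
A[mid]=4<16: swap A[6],A[7]; lo=7,mid=8 → [11,7,13,6,15,5,4,16,14,12]
A[mid]=14<16: swap A[7],A[8]; lo=8,mid=9 → [11,7,13,6,15,5,4,14,16,12]
A[mid]=12<16: swap A[8],A[9]; lo=9,mid=10 → [11,7,13,6,15,5,4,14,12,16]
end: lo=9, hi=9; A = [11,7,13,6,15,5,4,14,12,16]

(9, 9)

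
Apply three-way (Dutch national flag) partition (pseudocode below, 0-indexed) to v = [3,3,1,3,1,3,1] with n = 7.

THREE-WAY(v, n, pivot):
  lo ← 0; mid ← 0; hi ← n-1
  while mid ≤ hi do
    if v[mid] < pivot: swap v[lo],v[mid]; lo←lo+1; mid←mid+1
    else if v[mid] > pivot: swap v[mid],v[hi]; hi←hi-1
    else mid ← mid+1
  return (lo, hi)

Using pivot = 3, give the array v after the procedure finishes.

[1,1,1,3,3,3,3]

pivot = 3; lo=0, mid=0, hi=6
v[mid]=3=3: mid=1
v[mid]=3=3: mid=2
v[mid]=1<3: swap v[0],v[2]; lo=1,mid=3 → [1,3,3,3,1,3,1]
v[mid]=3=3: mid=4
v[mid]=1<3: swap v[1],v[4]; lo=2,mid=5 → [1,1,3,3,3,3,1]
v[mid]=3=3: mid=6
v[mid]=1<3: swap v[2],v[6]; lo=3,mid=7 → [1,1,1,3,3,3,3]
end: lo=3, hi=6; v = [1,1,1,3,3,3,3]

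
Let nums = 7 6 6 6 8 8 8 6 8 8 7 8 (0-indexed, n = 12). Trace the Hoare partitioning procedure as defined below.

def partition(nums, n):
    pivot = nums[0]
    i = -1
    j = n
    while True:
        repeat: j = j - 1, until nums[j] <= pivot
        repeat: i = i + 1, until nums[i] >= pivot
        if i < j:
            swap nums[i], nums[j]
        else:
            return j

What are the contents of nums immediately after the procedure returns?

7 6 6 6 6 8 8 8 8 8 7 8

pivot=7
j stops at 10 (7), i stops at 0 (7); swap ⇒ 7 6 6 6 8 8 8 6 8 8 7 8
j stops at 7 (6), i stops at 4 (8); swap ⇒ 7 6 6 6 6 8 8 8 8 8 7 8
j stops at 4, i stops at 5; i≥j ⇒ return 4. nums=7 6 6 6 6 8 8 8 8 8 7 8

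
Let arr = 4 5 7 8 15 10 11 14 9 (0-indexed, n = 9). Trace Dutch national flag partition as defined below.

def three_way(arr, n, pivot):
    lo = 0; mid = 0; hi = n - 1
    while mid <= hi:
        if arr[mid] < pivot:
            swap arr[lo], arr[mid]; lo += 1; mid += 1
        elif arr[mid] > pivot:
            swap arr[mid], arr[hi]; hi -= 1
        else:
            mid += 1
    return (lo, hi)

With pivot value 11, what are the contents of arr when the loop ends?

4 5 7 8 9 10 11 14 15

pivot = 11; lo=0, mid=0, hi=8
arr[mid]=4<11: swap arr[0],arr[0]; lo=1,mid=1 → 4 5 7 8 15 10 11 14 9
arr[mid]=5<11: swap arr[1],arr[1]; lo=2,mid=2 → 4 5 7 8 15 10 11 14 9
arr[mid]=7<11: swap arr[2],arr[2]; lo=3,mid=3 → 4 5 7 8 15 10 11 14 9
arr[mid]=8<11: swap arr[3],arr[3]; lo=4,mid=4 → 4 5 7 8 15 10 11 14 9
arr[mid]=15>11: swap arr[4],arr[8]; hi=7 → 4 5 7 8 9 10 11 14 15
arr[mid]=9<11: swap arr[4],arr[4]; lo=5,mid=5 → 4 5 7 8 9 10 11 14 15
arr[mid]=10<11: swap arr[5],arr[5]; lo=6,mid=6 → 4 5 7 8 9 10 11 14 15
arr[mid]=11=11: mid=7
arr[mid]=14>11: swap arr[7],arr[7]; hi=6 → 4 5 7 8 9 10 11 14 15
end: lo=6, hi=6; arr = 4 5 7 8 9 10 11 14 15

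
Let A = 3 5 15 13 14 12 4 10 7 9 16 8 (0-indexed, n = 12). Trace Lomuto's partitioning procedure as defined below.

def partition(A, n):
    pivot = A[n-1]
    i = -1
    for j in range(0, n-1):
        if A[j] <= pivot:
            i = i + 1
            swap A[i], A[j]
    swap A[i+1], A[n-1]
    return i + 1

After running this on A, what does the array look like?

3 5 4 7 8 12 15 10 13 9 16 14

pivot=8, i=-1
j=0: 3≤8, i=0, swap(0,0) ⇒ 3 5 15 13 14 12 4 10 7 9 16 8
j=1: 5≤8, i=1, swap(1,1) ⇒ 3 5 15 13 14 12 4 10 7 9 16 8
j=2: 15>8, skip
j=3: 13>8, skip
j=4: 14>8, skip
j=5: 12>8, skip
j=6: 4≤8, i=2, swap(2,6) ⇒ 3 5 4 13 14 12 15 10 7 9 16 8
j=7: 10>8, skip
j=8: 7≤8, i=3, swap(3,8) ⇒ 3 5 4 7 14 12 15 10 13 9 16 8
j=9: 9>8, skip
j=10: 16>8, skip
swap(4,11) ⇒ 3 5 4 7 8 12 15 10 13 9 16 14; return 4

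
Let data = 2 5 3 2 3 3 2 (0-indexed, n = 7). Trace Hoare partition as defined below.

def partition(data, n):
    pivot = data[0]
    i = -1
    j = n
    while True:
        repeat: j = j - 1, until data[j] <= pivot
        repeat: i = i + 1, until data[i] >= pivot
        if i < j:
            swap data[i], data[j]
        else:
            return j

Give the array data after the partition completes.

2 2 3 5 3 3 2

pivot=2
j stops at 6 (2), i stops at 0 (2); swap ⇒ 2 5 3 2 3 3 2
j stops at 3 (2), i stops at 1 (5); swap ⇒ 2 2 3 5 3 3 2
j stops at 1, i stops at 2; i≥j ⇒ return 1. data=2 2 3 5 3 3 2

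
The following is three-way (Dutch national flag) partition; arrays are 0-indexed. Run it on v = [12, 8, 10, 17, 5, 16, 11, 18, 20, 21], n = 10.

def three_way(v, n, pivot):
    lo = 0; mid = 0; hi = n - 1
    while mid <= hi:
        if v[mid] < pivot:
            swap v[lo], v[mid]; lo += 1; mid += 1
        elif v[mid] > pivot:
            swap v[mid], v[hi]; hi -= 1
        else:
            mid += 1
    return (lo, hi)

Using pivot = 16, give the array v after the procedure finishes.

[12, 8, 10, 11, 5, 16, 18, 20, 21, 17]

pivot = 16; lo=0, mid=0, hi=9
v[mid]=12<16: swap v[0],v[0]; lo=1,mid=1 → [12, 8, 10, 17, 5, 16, 11, 18, 20, 21]
v[mid]=8<16: swap v[1],v[1]; lo=2,mid=2 → [12, 8, 10, 17, 5, 16, 11, 18, 20, 21]
v[mid]=10<16: swap v[2],v[2]; lo=3,mid=3 → [12, 8, 10, 17, 5, 16, 11, 18, 20, 21]
v[mid]=17>16: swap v[3],v[9]; hi=8 → [12, 8, 10, 21, 5, 16, 11, 18, 20, 17]
v[mid]=21>16: swap v[3],v[8]; hi=7 → [12, 8, 10, 20, 5, 16, 11, 18, 21, 17]
v[mid]=20>16: swap v[3],v[7]; hi=6 → [12, 8, 10, 18, 5, 16, 11, 20, 21, 17]
v[mid]=18>16: swap v[3],v[6]; hi=5 → [12, 8, 10, 11, 5, 16, 18, 20, 21, 17]
v[mid]=11<16: swap v[3],v[3]; lo=4,mid=4 → [12, 8, 10, 11, 5, 16, 18, 20, 21, 17]
v[mid]=5<16: swap v[4],v[4]; lo=5,mid=5 → [12, 8, 10, 11, 5, 16, 18, 20, 21, 17]
v[mid]=16=16: mid=6
end: lo=5, hi=5; v = [12, 8, 10, 11, 5, 16, 18, 20, 21, 17]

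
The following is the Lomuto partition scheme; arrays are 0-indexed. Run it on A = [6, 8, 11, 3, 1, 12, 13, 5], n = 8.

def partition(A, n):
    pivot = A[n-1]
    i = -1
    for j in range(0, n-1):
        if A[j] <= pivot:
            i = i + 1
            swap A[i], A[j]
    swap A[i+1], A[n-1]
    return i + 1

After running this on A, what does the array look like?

[3, 1, 5, 6, 8, 12, 13, 11]

pivot = A[7] = 5; i = -1
j=0: A[0]=6 > 5 → no swap
j=1: A[1]=8 > 5 → no swap
j=2: A[2]=11 > 5 → no swap
j=3: A[3]=3 ≤ 5 → i=0, swap A[0],A[3] → [3, 8, 11, 6, 1, 12, 13, 5]
j=4: A[4]=1 ≤ 5 → i=1, swap A[1],A[4] → [3, 1, 11, 6, 8, 12, 13, 5]
j=5: A[5]=12 > 5 → no swap
j=6: A[6]=13 > 5 → no swap
final swap A[2],A[7] → [3, 1, 5, 6, 8, 12, 13, 11]; return 2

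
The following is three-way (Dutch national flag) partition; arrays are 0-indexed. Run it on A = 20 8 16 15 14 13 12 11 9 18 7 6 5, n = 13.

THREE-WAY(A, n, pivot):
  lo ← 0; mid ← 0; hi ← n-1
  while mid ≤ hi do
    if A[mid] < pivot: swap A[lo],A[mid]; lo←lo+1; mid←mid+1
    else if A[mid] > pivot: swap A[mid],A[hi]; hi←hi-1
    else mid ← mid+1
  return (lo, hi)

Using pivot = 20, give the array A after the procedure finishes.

8 16 15 14 13 12 11 9 18 7 6 5 20

lo=0 mid=0 hi=12
20=20: mid=1
8<20: swap(0,1), lo=1 mid=2 ⇒ 8 20 16 15 14 13 12 11 9 18 7 6 5
16<20: swap(1,2), lo=2 mid=3 ⇒ 8 16 20 15 14 13 12 11 9 18 7 6 5
15<20: swap(2,3), lo=3 mid=4 ⇒ 8 16 15 20 14 13 12 11 9 18 7 6 5
14<20: swap(3,4), lo=4 mid=5 ⇒ 8 16 15 14 20 13 12 11 9 18 7 6 5
13<20: swap(4,5), lo=5 mid=6 ⇒ 8 16 15 14 13 20 12 11 9 18 7 6 5
12<20: swap(5,6), lo=6 mid=7 ⇒ 8 16 15 14 13 12 20 11 9 18 7 6 5
11<20: swap(6,7), lo=7 mid=8 ⇒ 8 16 15 14 13 12 11 20 9 18 7 6 5
9<20: swap(7,8), lo=8 mid=9 ⇒ 8 16 15 14 13 12 11 9 20 18 7 6 5
18<20: swap(8,9), lo=9 mid=10 ⇒ 8 16 15 14 13 12 11 9 18 20 7 6 5
7<20: swap(9,10), lo=10 mid=11 ⇒ 8 16 15 14 13 12 11 9 18 7 20 6 5
6<20: swap(10,11), lo=11 mid=12 ⇒ 8 16 15 14 13 12 11 9 18 7 6 20 5
5<20: swap(11,12), lo=12 mid=13 ⇒ 8 16 15 14 13 12 11 9 18 7 6 5 20
done. lo=12 hi=12; A=8 16 15 14 13 12 11 9 18 7 6 5 20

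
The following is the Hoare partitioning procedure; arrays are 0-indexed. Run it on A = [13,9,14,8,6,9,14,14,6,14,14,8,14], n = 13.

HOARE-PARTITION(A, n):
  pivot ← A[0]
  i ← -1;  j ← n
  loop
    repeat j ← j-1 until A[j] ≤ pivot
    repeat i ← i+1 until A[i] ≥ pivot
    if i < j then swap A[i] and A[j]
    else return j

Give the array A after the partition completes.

[8,9,6,8,6,9,14,14,14,14,14,13,14]

pivot=13
j stops at 11 (8), i stops at 0 (13); swap ⇒ [8,9,14,8,6,9,14,14,6,14,14,13,14]
j stops at 8 (6), i stops at 2 (14); swap ⇒ [8,9,6,8,6,9,14,14,14,14,14,13,14]
j stops at 5, i stops at 6; i≥j ⇒ return 5. A=[8,9,6,8,6,9,14,14,14,14,14,13,14]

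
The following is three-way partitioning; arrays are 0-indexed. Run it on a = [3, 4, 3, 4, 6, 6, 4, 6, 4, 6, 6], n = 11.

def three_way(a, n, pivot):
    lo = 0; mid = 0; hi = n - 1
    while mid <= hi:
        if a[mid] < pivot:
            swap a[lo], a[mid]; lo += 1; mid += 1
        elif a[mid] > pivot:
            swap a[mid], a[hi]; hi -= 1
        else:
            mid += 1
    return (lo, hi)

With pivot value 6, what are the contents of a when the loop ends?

lo=0 mid=0 hi=10
3<6: swap(0,0), lo=1 mid=1 ⇒ [3, 4, 3, 4, 6, 6, 4, 6, 4, 6, 6]
4<6: swap(1,1), lo=2 mid=2 ⇒ [3, 4, 3, 4, 6, 6, 4, 6, 4, 6, 6]
3<6: swap(2,2), lo=3 mid=3 ⇒ [3, 4, 3, 4, 6, 6, 4, 6, 4, 6, 6]
4<6: swap(3,3), lo=4 mid=4 ⇒ [3, 4, 3, 4, 6, 6, 4, 6, 4, 6, 6]
6=6: mid=5
6=6: mid=6
4<6: swap(4,6), lo=5 mid=7 ⇒ [3, 4, 3, 4, 4, 6, 6, 6, 4, 6, 6]
6=6: mid=8
4<6: swap(5,8), lo=6 mid=9 ⇒ [3, 4, 3, 4, 4, 4, 6, 6, 6, 6, 6]
6=6: mid=10
6=6: mid=11
done. lo=6 hi=10; a=[3, 4, 3, 4, 4, 4, 6, 6, 6, 6, 6]

[3, 4, 3, 4, 4, 4, 6, 6, 6, 6, 6]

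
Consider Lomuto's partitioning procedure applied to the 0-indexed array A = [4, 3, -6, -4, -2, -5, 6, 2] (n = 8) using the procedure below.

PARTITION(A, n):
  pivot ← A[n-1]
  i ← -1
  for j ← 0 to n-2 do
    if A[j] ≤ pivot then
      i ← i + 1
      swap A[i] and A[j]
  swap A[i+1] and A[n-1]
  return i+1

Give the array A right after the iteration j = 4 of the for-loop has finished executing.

pivot = A[7] = 2; i = -1
j=0: A[0]=4 > 2 → no swap
j=1: A[1]=3 > 2 → no swap
j=2: A[2]=-6 ≤ 2 → i=0, swap A[0],A[2] → [-6, 3, 4, -4, -2, -5, 6, 2]
j=3: A[3]=-4 ≤ 2 → i=1, swap A[1],A[3] → [-6, -4, 4, 3, -2, -5, 6, 2]
j=4: A[4]=-2 ≤ 2 → i=2, swap A[2],A[4] → [-6, -4, -2, 3, 4, -5, 6, 2]
(after j=4) A = [-6, -4, -2, 3, 4, -5, 6, 2]

[-6, -4, -2, 3, 4, -5, 6, 2]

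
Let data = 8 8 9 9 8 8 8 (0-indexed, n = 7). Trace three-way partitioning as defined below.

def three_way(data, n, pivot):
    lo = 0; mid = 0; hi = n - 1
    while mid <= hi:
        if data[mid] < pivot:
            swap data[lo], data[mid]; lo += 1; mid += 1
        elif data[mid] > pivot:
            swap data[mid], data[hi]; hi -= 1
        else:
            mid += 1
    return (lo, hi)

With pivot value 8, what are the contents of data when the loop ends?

8 8 8 8 8 9 9

pivot = 8; lo=0, mid=0, hi=6
data[mid]=8=8: mid=1
data[mid]=8=8: mid=2
data[mid]=9>8: swap data[2],data[6]; hi=5 → 8 8 8 9 8 8 9
data[mid]=8=8: mid=3
data[mid]=9>8: swap data[3],data[5]; hi=4 → 8 8 8 8 8 9 9
data[mid]=8=8: mid=4
data[mid]=8=8: mid=5
end: lo=0, hi=4; data = 8 8 8 8 8 9 9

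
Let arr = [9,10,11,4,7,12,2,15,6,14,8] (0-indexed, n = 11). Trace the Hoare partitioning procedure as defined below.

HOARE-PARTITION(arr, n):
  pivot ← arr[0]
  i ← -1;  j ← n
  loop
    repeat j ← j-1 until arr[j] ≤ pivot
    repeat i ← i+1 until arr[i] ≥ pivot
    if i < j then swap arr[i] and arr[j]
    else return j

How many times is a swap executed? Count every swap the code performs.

pivot=9
j stops at 10 (8), i stops at 0 (9); swap ⇒ [8,10,11,4,7,12,2,15,6,14,9]
j stops at 8 (6), i stops at 1 (10); swap ⇒ [8,6,11,4,7,12,2,15,10,14,9]
j stops at 6 (2), i stops at 2 (11); swap ⇒ [8,6,2,4,7,12,11,15,10,14,9]
j stops at 4, i stops at 5; i≥j ⇒ return 4. arr=[8,6,2,4,7,12,11,15,10,14,9]

3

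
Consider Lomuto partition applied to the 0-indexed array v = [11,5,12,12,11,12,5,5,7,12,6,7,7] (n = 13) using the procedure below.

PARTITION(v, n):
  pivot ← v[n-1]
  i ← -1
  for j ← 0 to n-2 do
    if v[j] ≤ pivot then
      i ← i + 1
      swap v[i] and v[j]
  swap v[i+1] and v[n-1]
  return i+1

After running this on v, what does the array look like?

[5,5,5,7,6,7,7,12,12,12,11,12,11]

pivot=7, i=-1
j=0: 11>7, skip
j=1: 5≤7, i=0, swap(0,1) ⇒ [5,11,12,12,11,12,5,5,7,12,6,7,7]
j=2: 12>7, skip
j=3: 12>7, skip
j=4: 11>7, skip
j=5: 12>7, skip
j=6: 5≤7, i=1, swap(1,6) ⇒ [5,5,12,12,11,12,11,5,7,12,6,7,7]
j=7: 5≤7, i=2, swap(2,7) ⇒ [5,5,5,12,11,12,11,12,7,12,6,7,7]
j=8: 7≤7, i=3, swap(3,8) ⇒ [5,5,5,7,11,12,11,12,12,12,6,7,7]
j=9: 12>7, skip
j=10: 6≤7, i=4, swap(4,10) ⇒ [5,5,5,7,6,12,11,12,12,12,11,7,7]
j=11: 7≤7, i=5, swap(5,11) ⇒ [5,5,5,7,6,7,11,12,12,12,11,12,7]
swap(6,12) ⇒ [5,5,5,7,6,7,7,12,12,12,11,12,11]; return 6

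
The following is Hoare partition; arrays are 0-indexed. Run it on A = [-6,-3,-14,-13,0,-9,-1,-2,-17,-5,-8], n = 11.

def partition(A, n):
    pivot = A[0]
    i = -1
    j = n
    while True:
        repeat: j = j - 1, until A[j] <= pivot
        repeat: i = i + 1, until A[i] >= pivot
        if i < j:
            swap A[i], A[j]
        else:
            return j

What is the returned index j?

pivot = A[0] = -6; i = -1, j = 11
j→10 (A[10]=-8≤-6), i→0 (A[0]=-6≥-6); i<j, swap → [-8,-3,-14,-13,0,-9,-1,-2,-17,-5,-6]
j→8 (A[8]=-17≤-6), i→1 (A[1]=-3≥-6); i<j, swap → [-8,-17,-14,-13,0,-9,-1,-2,-3,-5,-6]
j→5 (A[5]=-9≤-6), i→4 (A[4]=0≥-6); i<j, swap → [-8,-17,-14,-13,-9,0,-1,-2,-3,-5,-6]
j→4, i→5; i≥j, return j=4. A = [-8,-17,-14,-13,-9,0,-1,-2,-3,-5,-6]

4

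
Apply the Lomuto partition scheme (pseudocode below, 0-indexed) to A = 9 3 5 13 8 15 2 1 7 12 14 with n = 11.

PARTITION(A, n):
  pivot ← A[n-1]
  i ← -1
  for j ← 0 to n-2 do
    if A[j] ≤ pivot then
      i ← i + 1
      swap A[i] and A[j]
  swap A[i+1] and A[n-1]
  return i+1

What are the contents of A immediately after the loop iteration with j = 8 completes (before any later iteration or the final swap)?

9 3 5 13 8 2 1 7 15 12 14

pivot=14, i=-1
j=0: 9≤14, i=0, swap(0,0) ⇒ 9 3 5 13 8 15 2 1 7 12 14
j=1: 3≤14, i=1, swap(1,1) ⇒ 9 3 5 13 8 15 2 1 7 12 14
j=2: 5≤14, i=2, swap(2,2) ⇒ 9 3 5 13 8 15 2 1 7 12 14
j=3: 13≤14, i=3, swap(3,3) ⇒ 9 3 5 13 8 15 2 1 7 12 14
j=4: 8≤14, i=4, swap(4,4) ⇒ 9 3 5 13 8 15 2 1 7 12 14
j=5: 15>14, skip
j=6: 2≤14, i=5, swap(5,6) ⇒ 9 3 5 13 8 2 15 1 7 12 14
j=7: 1≤14, i=6, swap(6,7) ⇒ 9 3 5 13 8 2 1 15 7 12 14
j=8: 7≤14, i=7, swap(7,8) ⇒ 9 3 5 13 8 2 1 7 15 12 14
(after j=8) A = 9 3 5 13 8 2 1 7 15 12 14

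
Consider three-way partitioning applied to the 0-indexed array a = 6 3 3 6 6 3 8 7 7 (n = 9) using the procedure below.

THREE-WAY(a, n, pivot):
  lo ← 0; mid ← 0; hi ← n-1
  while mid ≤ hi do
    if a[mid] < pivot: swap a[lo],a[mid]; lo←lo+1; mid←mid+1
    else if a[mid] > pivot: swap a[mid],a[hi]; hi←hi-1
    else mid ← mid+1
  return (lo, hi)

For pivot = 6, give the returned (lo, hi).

lo=0 mid=0 hi=8
6=6: mid=1
3<6: swap(0,1), lo=1 mid=2 ⇒ 3 6 3 6 6 3 8 7 7
3<6: swap(1,2), lo=2 mid=3 ⇒ 3 3 6 6 6 3 8 7 7
6=6: mid=4
6=6: mid=5
3<6: swap(2,5), lo=3 mid=6 ⇒ 3 3 3 6 6 6 8 7 7
8>6: swap(6,8), hi=7 ⇒ 3 3 3 6 6 6 7 7 8
7>6: swap(6,7), hi=6 ⇒ 3 3 3 6 6 6 7 7 8
7>6: swap(6,6), hi=5 ⇒ 3 3 3 6 6 6 7 7 8
done. lo=3 hi=5; a=3 3 3 6 6 6 7 7 8

(3, 5)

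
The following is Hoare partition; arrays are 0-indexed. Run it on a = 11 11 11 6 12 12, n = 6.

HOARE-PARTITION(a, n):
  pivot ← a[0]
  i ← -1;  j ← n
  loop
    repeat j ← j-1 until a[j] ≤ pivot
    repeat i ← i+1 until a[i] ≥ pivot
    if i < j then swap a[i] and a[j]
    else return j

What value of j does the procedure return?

1

pivot=11
j stops at 3 (6), i stops at 0 (11); swap ⇒ 6 11 11 11 12 12
j stops at 2 (11), i stops at 1 (11); swap ⇒ 6 11 11 11 12 12
j stops at 1, i stops at 2; i≥j ⇒ return 1. a=6 11 11 11 12 12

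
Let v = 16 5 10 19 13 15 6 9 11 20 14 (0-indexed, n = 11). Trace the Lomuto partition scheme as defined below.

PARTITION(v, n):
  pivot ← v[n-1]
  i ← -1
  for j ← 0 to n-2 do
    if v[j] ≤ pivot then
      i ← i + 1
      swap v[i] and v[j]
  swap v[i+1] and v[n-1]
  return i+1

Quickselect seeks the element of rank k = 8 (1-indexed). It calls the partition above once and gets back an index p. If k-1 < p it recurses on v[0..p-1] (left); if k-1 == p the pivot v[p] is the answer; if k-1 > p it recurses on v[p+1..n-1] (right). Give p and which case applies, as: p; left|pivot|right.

6; right

pivot = v[10] = 14; i = -1
j=0: v[0]=16 > 14 → no swap
j=1: v[1]=5 ≤ 14 → i=0, swap v[0],v[1] → 5 16 10 19 13 15 6 9 11 20 14
j=2: v[2]=10 ≤ 14 → i=1, swap v[1],v[2] → 5 10 16 19 13 15 6 9 11 20 14
j=3: v[3]=19 > 14 → no swap
j=4: v[4]=13 ≤ 14 → i=2, swap v[2],v[4] → 5 10 13 19 16 15 6 9 11 20 14
j=5: v[5]=15 > 14 → no swap
j=6: v[6]=6 ≤ 14 → i=3, swap v[3],v[6] → 5 10 13 6 16 15 19 9 11 20 14
j=7: v[7]=9 ≤ 14 → i=4, swap v[4],v[7] → 5 10 13 6 9 15 19 16 11 20 14
j=8: v[8]=11 ≤ 14 → i=5, swap v[5],v[8] → 5 10 13 6 9 11 19 16 15 20 14
j=9: v[9]=20 > 14 → no swap
final swap v[6],v[10] → 5 10 13 6 9 11 14 16 15 20 19; return 6
p = 6; k-1 = 7 > 6 ⇒ right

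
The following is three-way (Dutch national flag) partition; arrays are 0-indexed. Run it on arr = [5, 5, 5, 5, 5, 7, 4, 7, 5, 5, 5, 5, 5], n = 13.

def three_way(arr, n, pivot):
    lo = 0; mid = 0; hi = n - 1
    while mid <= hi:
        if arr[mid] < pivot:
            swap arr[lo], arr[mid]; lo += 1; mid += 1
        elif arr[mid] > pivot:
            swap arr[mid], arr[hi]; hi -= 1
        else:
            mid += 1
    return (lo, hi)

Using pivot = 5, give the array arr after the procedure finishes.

pivot = 5; lo=0, mid=0, hi=12
arr[mid]=5=5: mid=1
arr[mid]=5=5: mid=2
arr[mid]=5=5: mid=3
arr[mid]=5=5: mid=4
arr[mid]=5=5: mid=5
arr[mid]=7>5: swap arr[5],arr[12]; hi=11 → [5, 5, 5, 5, 5, 5, 4, 7, 5, 5, 5, 5, 7]
arr[mid]=5=5: mid=6
arr[mid]=4<5: swap arr[0],arr[6]; lo=1,mid=7 → [4, 5, 5, 5, 5, 5, 5, 7, 5, 5, 5, 5, 7]
arr[mid]=7>5: swap arr[7],arr[11]; hi=10 → [4, 5, 5, 5, 5, 5, 5, 5, 5, 5, 5, 7, 7]
arr[mid]=5=5: mid=8
arr[mid]=5=5: mid=9
arr[mid]=5=5: mid=10
arr[mid]=5=5: mid=11
end: lo=1, hi=10; arr = [4, 5, 5, 5, 5, 5, 5, 5, 5, 5, 5, 7, 7]

[4, 5, 5, 5, 5, 5, 5, 5, 5, 5, 5, 7, 7]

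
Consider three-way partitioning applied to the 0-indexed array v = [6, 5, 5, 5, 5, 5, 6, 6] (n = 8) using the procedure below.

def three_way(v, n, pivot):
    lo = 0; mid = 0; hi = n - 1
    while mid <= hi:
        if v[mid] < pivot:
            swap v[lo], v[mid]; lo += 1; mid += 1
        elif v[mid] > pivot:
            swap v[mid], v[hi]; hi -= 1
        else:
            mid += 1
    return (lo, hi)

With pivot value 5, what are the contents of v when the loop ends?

[5, 5, 5, 5, 5, 6, 6, 6]

lo=0 mid=0 hi=7
6>5: swap(0,7), hi=6 ⇒ [6, 5, 5, 5, 5, 5, 6, 6]
6>5: swap(0,6), hi=5 ⇒ [6, 5, 5, 5, 5, 5, 6, 6]
6>5: swap(0,5), hi=4 ⇒ [5, 5, 5, 5, 5, 6, 6, 6]
5=5: mid=1
5=5: mid=2
5=5: mid=3
5=5: mid=4
5=5: mid=5
done. lo=0 hi=4; v=[5, 5, 5, 5, 5, 6, 6, 6]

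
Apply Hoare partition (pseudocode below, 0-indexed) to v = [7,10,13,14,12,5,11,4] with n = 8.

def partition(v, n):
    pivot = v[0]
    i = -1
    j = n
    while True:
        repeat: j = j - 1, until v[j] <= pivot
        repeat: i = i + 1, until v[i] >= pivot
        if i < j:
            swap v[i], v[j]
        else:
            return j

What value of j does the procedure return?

1

pivot = v[0] = 7; i = -1, j = 8
j→7 (v[7]=4≤7), i→0 (v[0]=7≥7); i<j, swap → [4,10,13,14,12,5,11,7]
j→5 (v[5]=5≤7), i→1 (v[1]=10≥7); i<j, swap → [4,5,13,14,12,10,11,7]
j→1, i→2; i≥j, return j=1. v = [4,5,13,14,12,10,11,7]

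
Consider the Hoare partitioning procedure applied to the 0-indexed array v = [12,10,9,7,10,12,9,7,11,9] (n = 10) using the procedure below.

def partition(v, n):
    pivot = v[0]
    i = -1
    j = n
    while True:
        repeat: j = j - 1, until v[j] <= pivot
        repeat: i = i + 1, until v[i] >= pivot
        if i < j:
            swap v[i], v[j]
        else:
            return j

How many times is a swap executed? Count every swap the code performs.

pivot = v[0] = 12; i = -1, j = 10
j→9 (v[9]=9≤12), i→0 (v[0]=12≥12); i<j, swap → [9,10,9,7,10,12,9,7,11,12]
j→8 (v[8]=11≤12), i→5 (v[5]=12≥12); i<j, swap → [9,10,9,7,10,11,9,7,12,12]
j→7, i→8; i≥j, return j=7. v = [9,10,9,7,10,11,9,7,12,12]

2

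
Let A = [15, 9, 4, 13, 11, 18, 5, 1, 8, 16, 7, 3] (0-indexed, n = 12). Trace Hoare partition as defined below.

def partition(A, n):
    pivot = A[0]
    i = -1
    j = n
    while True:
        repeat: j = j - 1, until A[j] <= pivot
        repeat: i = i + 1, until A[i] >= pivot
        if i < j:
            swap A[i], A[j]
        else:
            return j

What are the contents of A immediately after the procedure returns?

pivot=15
j stops at 11 (3), i stops at 0 (15); swap ⇒ [3, 9, 4, 13, 11, 18, 5, 1, 8, 16, 7, 15]
j stops at 10 (7), i stops at 5 (18); swap ⇒ [3, 9, 4, 13, 11, 7, 5, 1, 8, 16, 18, 15]
j stops at 8, i stops at 9; i≥j ⇒ return 8. A=[3, 9, 4, 13, 11, 7, 5, 1, 8, 16, 18, 15]

[3, 9, 4, 13, 11, 7, 5, 1, 8, 16, 18, 15]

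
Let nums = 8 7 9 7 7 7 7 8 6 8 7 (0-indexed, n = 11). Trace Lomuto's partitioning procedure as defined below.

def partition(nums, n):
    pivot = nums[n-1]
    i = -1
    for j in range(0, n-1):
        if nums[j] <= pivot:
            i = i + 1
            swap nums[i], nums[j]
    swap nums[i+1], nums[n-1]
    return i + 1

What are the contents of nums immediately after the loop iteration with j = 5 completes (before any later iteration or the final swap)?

pivot=7, i=-1
j=0: 8>7, skip
j=1: 7≤7, i=0, swap(0,1) ⇒ 7 8 9 7 7 7 7 8 6 8 7
j=2: 9>7, skip
j=3: 7≤7, i=1, swap(1,3) ⇒ 7 7 9 8 7 7 7 8 6 8 7
j=4: 7≤7, i=2, swap(2,4) ⇒ 7 7 7 8 9 7 7 8 6 8 7
j=5: 7≤7, i=3, swap(3,5) ⇒ 7 7 7 7 9 8 7 8 6 8 7
(after j=5) nums = 7 7 7 7 9 8 7 8 6 8 7

7 7 7 7 9 8 7 8 6 8 7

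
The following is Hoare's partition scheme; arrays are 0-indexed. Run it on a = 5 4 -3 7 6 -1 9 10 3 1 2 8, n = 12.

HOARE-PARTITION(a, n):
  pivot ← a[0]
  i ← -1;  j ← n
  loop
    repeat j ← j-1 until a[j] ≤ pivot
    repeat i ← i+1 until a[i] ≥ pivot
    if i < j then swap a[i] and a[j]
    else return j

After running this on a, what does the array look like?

2 4 -3 1 3 -1 9 10 6 7 5 8

pivot=5
j stops at 10 (2), i stops at 0 (5); swap ⇒ 2 4 -3 7 6 -1 9 10 3 1 5 8
j stops at 9 (1), i stops at 3 (7); swap ⇒ 2 4 -3 1 6 -1 9 10 3 7 5 8
j stops at 8 (3), i stops at 4 (6); swap ⇒ 2 4 -3 1 3 -1 9 10 6 7 5 8
j stops at 5, i stops at 6; i≥j ⇒ return 5. a=2 4 -3 1 3 -1 9 10 6 7 5 8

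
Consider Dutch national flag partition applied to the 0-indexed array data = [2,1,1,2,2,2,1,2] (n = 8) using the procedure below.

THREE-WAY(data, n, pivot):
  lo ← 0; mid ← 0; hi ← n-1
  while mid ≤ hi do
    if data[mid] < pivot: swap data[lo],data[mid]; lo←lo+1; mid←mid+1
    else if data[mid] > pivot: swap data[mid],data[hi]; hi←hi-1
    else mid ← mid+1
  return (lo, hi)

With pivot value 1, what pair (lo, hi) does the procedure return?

(0, 2)

pivot = 1; lo=0, mid=0, hi=7
data[mid]=2>1: swap data[0],data[7]; hi=6 → [2,1,1,2,2,2,1,2]
data[mid]=2>1: swap data[0],data[6]; hi=5 → [1,1,1,2,2,2,2,2]
data[mid]=1=1: mid=1
data[mid]=1=1: mid=2
data[mid]=1=1: mid=3
data[mid]=2>1: swap data[3],data[5]; hi=4 → [1,1,1,2,2,2,2,2]
data[mid]=2>1: swap data[3],data[4]; hi=3 → [1,1,1,2,2,2,2,2]
data[mid]=2>1: swap data[3],data[3]; hi=2 → [1,1,1,2,2,2,2,2]
end: lo=0, hi=2; data = [1,1,1,2,2,2,2,2]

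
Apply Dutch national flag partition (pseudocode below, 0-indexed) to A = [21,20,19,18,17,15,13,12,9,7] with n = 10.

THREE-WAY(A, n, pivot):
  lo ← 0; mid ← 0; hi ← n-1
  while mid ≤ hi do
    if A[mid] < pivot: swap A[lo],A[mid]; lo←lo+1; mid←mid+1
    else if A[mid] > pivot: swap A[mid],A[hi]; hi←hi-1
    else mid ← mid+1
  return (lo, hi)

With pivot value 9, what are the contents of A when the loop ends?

[7,9,18,17,15,13,12,19,20,21]

lo=0 mid=0 hi=9
21>9: swap(0,9), hi=8 ⇒ [7,20,19,18,17,15,13,12,9,21]
7<9: swap(0,0), lo=1 mid=1 ⇒ [7,20,19,18,17,15,13,12,9,21]
20>9: swap(1,8), hi=7 ⇒ [7,9,19,18,17,15,13,12,20,21]
9=9: mid=2
19>9: swap(2,7), hi=6 ⇒ [7,9,12,18,17,15,13,19,20,21]
12>9: swap(2,6), hi=5 ⇒ [7,9,13,18,17,15,12,19,20,21]
13>9: swap(2,5), hi=4 ⇒ [7,9,15,18,17,13,12,19,20,21]
15>9: swap(2,4), hi=3 ⇒ [7,9,17,18,15,13,12,19,20,21]
17>9: swap(2,3), hi=2 ⇒ [7,9,18,17,15,13,12,19,20,21]
18>9: swap(2,2), hi=1 ⇒ [7,9,18,17,15,13,12,19,20,21]
done. lo=1 hi=1; A=[7,9,18,17,15,13,12,19,20,21]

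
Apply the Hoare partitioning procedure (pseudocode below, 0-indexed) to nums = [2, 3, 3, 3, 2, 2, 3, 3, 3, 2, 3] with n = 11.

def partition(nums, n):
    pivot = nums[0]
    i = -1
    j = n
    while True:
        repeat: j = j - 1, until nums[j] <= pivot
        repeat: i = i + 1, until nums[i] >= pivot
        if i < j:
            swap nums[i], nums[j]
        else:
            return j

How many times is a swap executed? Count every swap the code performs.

pivot=2
j stops at 9 (2), i stops at 0 (2); swap ⇒ [2, 3, 3, 3, 2, 2, 3, 3, 3, 2, 3]
j stops at 5 (2), i stops at 1 (3); swap ⇒ [2, 2, 3, 3, 2, 3, 3, 3, 3, 2, 3]
j stops at 4 (2), i stops at 2 (3); swap ⇒ [2, 2, 2, 3, 3, 3, 3, 3, 3, 2, 3]
j stops at 2, i stops at 3; i≥j ⇒ return 2. nums=[2, 2, 2, 3, 3, 3, 3, 3, 3, 2, 3]

3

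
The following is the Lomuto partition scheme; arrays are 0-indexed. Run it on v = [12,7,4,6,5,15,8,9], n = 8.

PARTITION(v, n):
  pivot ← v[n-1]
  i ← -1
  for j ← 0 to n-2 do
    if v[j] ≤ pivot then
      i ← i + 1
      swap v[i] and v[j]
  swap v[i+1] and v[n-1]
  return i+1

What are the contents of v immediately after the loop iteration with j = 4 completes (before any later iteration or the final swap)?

pivot = v[7] = 9; i = -1
j=0: v[0]=12 > 9 → no swap
j=1: v[1]=7 ≤ 9 → i=0, swap v[0],v[1] → [7,12,4,6,5,15,8,9]
j=2: v[2]=4 ≤ 9 → i=1, swap v[1],v[2] → [7,4,12,6,5,15,8,9]
j=3: v[3]=6 ≤ 9 → i=2, swap v[2],v[3] → [7,4,6,12,5,15,8,9]
j=4: v[4]=5 ≤ 9 → i=3, swap v[3],v[4] → [7,4,6,5,12,15,8,9]
(after j=4) v = [7,4,6,5,12,15,8,9]

[7,4,6,5,12,15,8,9]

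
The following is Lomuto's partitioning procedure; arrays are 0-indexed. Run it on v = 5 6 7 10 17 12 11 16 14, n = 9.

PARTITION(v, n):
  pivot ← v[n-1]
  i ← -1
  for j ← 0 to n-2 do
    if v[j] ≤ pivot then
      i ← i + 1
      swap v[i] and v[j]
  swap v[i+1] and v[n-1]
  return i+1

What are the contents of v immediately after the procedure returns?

pivot = v[8] = 14; i = -1
j=0: v[0]=5 ≤ 14 → i=0, swap v[0],v[0] (no change) → 5 6 7 10 17 12 11 16 14
j=1: v[1]=6 ≤ 14 → i=1, swap v[1],v[1] (no change) → 5 6 7 10 17 12 11 16 14
j=2: v[2]=7 ≤ 14 → i=2, swap v[2],v[2] (no change) → 5 6 7 10 17 12 11 16 14
j=3: v[3]=10 ≤ 14 → i=3, swap v[3],v[3] (no change) → 5 6 7 10 17 12 11 16 14
j=4: v[4]=17 > 14 → no swap
j=5: v[5]=12 ≤ 14 → i=4, swap v[4],v[5] → 5 6 7 10 12 17 11 16 14
j=6: v[6]=11 ≤ 14 → i=5, swap v[5],v[6] → 5 6 7 10 12 11 17 16 14
j=7: v[7]=16 > 14 → no swap
final swap v[6],v[8] → 5 6 7 10 12 11 14 16 17; return 6

5 6 7 10 12 11 14 16 17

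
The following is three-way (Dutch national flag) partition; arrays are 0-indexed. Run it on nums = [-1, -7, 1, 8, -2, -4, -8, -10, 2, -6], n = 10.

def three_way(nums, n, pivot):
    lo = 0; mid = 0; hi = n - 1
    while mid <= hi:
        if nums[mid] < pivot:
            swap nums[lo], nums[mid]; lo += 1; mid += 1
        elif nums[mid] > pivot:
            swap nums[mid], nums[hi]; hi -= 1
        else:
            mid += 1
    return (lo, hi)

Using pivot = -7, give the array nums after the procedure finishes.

[-10, -8, -7, -2, -4, 8, 1, 2, -6, -1]

pivot = -7; lo=0, mid=0, hi=9
nums[mid]=-1>-7: swap nums[0],nums[9]; hi=8 → [-6, -7, 1, 8, -2, -4, -8, -10, 2, -1]
nums[mid]=-6>-7: swap nums[0],nums[8]; hi=7 → [2, -7, 1, 8, -2, -4, -8, -10, -6, -1]
nums[mid]=2>-7: swap nums[0],nums[7]; hi=6 → [-10, -7, 1, 8, -2, -4, -8, 2, -6, -1]
nums[mid]=-10<-7: swap nums[0],nums[0]; lo=1,mid=1 → [-10, -7, 1, 8, -2, -4, -8, 2, -6, -1]
nums[mid]=-7=-7: mid=2
nums[mid]=1>-7: swap nums[2],nums[6]; hi=5 → [-10, -7, -8, 8, -2, -4, 1, 2, -6, -1]
nums[mid]=-8<-7: swap nums[1],nums[2]; lo=2,mid=3 → [-10, -8, -7, 8, -2, -4, 1, 2, -6, -1]
nums[mid]=8>-7: swap nums[3],nums[5]; hi=4 → [-10, -8, -7, -4, -2, 8, 1, 2, -6, -1]
nums[mid]=-4>-7: swap nums[3],nums[4]; hi=3 → [-10, -8, -7, -2, -4, 8, 1, 2, -6, -1]
nums[mid]=-2>-7: swap nums[3],nums[3]; hi=2 → [-10, -8, -7, -2, -4, 8, 1, 2, -6, -1]
end: lo=2, hi=2; nums = [-10, -8, -7, -2, -4, 8, 1, 2, -6, -1]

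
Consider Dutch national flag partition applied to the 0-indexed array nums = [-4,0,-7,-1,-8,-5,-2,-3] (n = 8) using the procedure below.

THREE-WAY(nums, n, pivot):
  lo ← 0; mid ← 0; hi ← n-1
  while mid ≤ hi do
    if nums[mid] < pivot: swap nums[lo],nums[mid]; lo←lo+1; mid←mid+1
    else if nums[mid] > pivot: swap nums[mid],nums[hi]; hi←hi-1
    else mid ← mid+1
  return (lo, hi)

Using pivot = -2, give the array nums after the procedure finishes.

[-4,-3,-7,-8,-5,-2,-1,0]

pivot = -2; lo=0, mid=0, hi=7
nums[mid]=-4<-2: swap nums[0],nums[0]; lo=1,mid=1 → [-4,0,-7,-1,-8,-5,-2,-3]
nums[mid]=0>-2: swap nums[1],nums[7]; hi=6 → [-4,-3,-7,-1,-8,-5,-2,0]
nums[mid]=-3<-2: swap nums[1],nums[1]; lo=2,mid=2 → [-4,-3,-7,-1,-8,-5,-2,0]
nums[mid]=-7<-2: swap nums[2],nums[2]; lo=3,mid=3 → [-4,-3,-7,-1,-8,-5,-2,0]
nums[mid]=-1>-2: swap nums[3],nums[6]; hi=5 → [-4,-3,-7,-2,-8,-5,-1,0]
nums[mid]=-2=-2: mid=4
nums[mid]=-8<-2: swap nums[3],nums[4]; lo=4,mid=5 → [-4,-3,-7,-8,-2,-5,-1,0]
nums[mid]=-5<-2: swap nums[4],nums[5]; lo=5,mid=6 → [-4,-3,-7,-8,-5,-2,-1,0]
end: lo=5, hi=5; nums = [-4,-3,-7,-8,-5,-2,-1,0]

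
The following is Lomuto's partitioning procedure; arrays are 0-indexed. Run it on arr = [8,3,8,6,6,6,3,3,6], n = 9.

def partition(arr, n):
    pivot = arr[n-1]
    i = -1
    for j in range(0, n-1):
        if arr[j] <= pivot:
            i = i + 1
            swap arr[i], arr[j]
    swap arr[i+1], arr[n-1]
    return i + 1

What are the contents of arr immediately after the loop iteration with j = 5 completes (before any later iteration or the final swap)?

pivot = arr[8] = 6; i = -1
j=0: arr[0]=8 > 6 → no swap
j=1: arr[1]=3 ≤ 6 → i=0, swap arr[0],arr[1] → [3,8,8,6,6,6,3,3,6]
j=2: arr[2]=8 > 6 → no swap
j=3: arr[3]=6 ≤ 6 → i=1, swap arr[1],arr[3] → [3,6,8,8,6,6,3,3,6]
j=4: arr[4]=6 ≤ 6 → i=2, swap arr[2],arr[4] → [3,6,6,8,8,6,3,3,6]
j=5: arr[5]=6 ≤ 6 → i=3, swap arr[3],arr[5] → [3,6,6,6,8,8,3,3,6]
(after j=5) arr = [3,6,6,6,8,8,3,3,6]

[3,6,6,6,8,8,3,3,6]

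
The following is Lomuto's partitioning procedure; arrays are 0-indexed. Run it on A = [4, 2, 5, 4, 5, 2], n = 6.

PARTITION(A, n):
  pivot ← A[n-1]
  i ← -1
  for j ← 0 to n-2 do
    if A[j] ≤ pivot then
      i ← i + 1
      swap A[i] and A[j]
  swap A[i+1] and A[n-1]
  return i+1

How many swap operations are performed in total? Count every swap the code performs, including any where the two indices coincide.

pivot=2, i=-1
j=0: 4>2, skip
j=1: 2≤2, i=0, swap(0,1) ⇒ [2, 4, 5, 4, 5, 2]
j=2: 5>2, skip
j=3: 4>2, skip
j=4: 5>2, skip
swap(1,5) ⇒ [2, 2, 5, 4, 5, 4]; return 1

2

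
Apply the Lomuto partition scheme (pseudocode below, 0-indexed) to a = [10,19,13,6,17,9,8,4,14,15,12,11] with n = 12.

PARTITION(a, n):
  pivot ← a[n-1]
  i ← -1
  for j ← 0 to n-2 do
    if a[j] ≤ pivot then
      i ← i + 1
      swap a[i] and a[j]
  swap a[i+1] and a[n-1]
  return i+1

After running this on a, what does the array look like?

pivot = a[11] = 11; i = -1
j=0: a[0]=10 ≤ 11 → i=0, swap a[0],a[0] (no change) → [10,19,13,6,17,9,8,4,14,15,12,11]
j=1: a[1]=19 > 11 → no swap
j=2: a[2]=13 > 11 → no swap
j=3: a[3]=6 ≤ 11 → i=1, swap a[1],a[3] → [10,6,13,19,17,9,8,4,14,15,12,11]
j=4: a[4]=17 > 11 → no swap
j=5: a[5]=9 ≤ 11 → i=2, swap a[2],a[5] → [10,6,9,19,17,13,8,4,14,15,12,11]
j=6: a[6]=8 ≤ 11 → i=3, swap a[3],a[6] → [10,6,9,8,17,13,19,4,14,15,12,11]
j=7: a[7]=4 ≤ 11 → i=4, swap a[4],a[7] → [10,6,9,8,4,13,19,17,14,15,12,11]
j=8: a[8]=14 > 11 → no swap
j=9: a[9]=15 > 11 → no swap
j=10: a[10]=12 > 11 → no swap
final swap a[5],a[11] → [10,6,9,8,4,11,19,17,14,15,12,13]; return 5

[10,6,9,8,4,11,19,17,14,15,12,13]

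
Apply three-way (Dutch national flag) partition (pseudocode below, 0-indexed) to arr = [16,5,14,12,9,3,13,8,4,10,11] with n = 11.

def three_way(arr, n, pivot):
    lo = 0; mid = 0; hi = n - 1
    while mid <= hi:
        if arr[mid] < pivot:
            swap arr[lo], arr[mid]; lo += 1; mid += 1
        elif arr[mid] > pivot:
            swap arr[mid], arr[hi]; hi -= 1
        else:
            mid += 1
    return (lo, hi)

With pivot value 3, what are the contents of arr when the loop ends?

[3,14,12,9,5,13,8,4,10,11,16]

pivot = 3; lo=0, mid=0, hi=10
arr[mid]=16>3: swap arr[0],arr[10]; hi=9 → [11,5,14,12,9,3,13,8,4,10,16]
arr[mid]=11>3: swap arr[0],arr[9]; hi=8 → [10,5,14,12,9,3,13,8,4,11,16]
arr[mid]=10>3: swap arr[0],arr[8]; hi=7 → [4,5,14,12,9,3,13,8,10,11,16]
arr[mid]=4>3: swap arr[0],arr[7]; hi=6 → [8,5,14,12,9,3,13,4,10,11,16]
arr[mid]=8>3: swap arr[0],arr[6]; hi=5 → [13,5,14,12,9,3,8,4,10,11,16]
arr[mid]=13>3: swap arr[0],arr[5]; hi=4 → [3,5,14,12,9,13,8,4,10,11,16]
arr[mid]=3=3: mid=1
arr[mid]=5>3: swap arr[1],arr[4]; hi=3 → [3,9,14,12,5,13,8,4,10,11,16]
arr[mid]=9>3: swap arr[1],arr[3]; hi=2 → [3,12,14,9,5,13,8,4,10,11,16]
arr[mid]=12>3: swap arr[1],arr[2]; hi=1 → [3,14,12,9,5,13,8,4,10,11,16]
arr[mid]=14>3: swap arr[1],arr[1]; hi=0 → [3,14,12,9,5,13,8,4,10,11,16]
end: lo=0, hi=0; arr = [3,14,12,9,5,13,8,4,10,11,16]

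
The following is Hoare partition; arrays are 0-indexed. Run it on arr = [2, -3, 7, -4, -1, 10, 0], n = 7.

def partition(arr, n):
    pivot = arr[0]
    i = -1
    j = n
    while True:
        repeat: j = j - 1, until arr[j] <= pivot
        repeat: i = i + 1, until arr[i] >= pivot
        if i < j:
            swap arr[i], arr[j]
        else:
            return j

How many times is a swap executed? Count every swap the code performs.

pivot=2
j stops at 6 (0), i stops at 0 (2); swap ⇒ [0, -3, 7, -4, -1, 10, 2]
j stops at 4 (-1), i stops at 2 (7); swap ⇒ [0, -3, -1, -4, 7, 10, 2]
j stops at 3, i stops at 4; i≥j ⇒ return 3. arr=[0, -3, -1, -4, 7, 10, 2]

2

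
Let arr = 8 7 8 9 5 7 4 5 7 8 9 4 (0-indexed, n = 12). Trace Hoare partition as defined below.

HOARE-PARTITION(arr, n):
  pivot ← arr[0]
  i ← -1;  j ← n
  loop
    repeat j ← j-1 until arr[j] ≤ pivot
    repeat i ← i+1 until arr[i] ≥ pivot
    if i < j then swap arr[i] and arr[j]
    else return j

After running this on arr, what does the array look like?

4 7 8 7 5 7 4 5 9 8 9 8

pivot = arr[0] = 8; i = -1, j = 12
j→11 (arr[11]=4≤8), i→0 (arr[0]=8≥8); i<j, swap → 4 7 8 9 5 7 4 5 7 8 9 8
j→9 (arr[9]=8≤8), i→2 (arr[2]=8≥8); i<j, swap → 4 7 8 9 5 7 4 5 7 8 9 8
j→8 (arr[8]=7≤8), i→3 (arr[3]=9≥8); i<j, swap → 4 7 8 7 5 7 4 5 9 8 9 8
j→7, i→8; i≥j, return j=7. arr = 4 7 8 7 5 7 4 5 9 8 9 8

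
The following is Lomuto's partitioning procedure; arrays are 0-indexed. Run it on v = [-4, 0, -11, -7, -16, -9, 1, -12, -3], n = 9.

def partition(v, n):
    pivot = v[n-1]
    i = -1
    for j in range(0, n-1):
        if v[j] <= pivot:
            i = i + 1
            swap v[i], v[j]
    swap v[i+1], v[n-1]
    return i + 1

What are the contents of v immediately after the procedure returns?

[-4, -11, -7, -16, -9, -12, -3, 0, 1]

pivot=-3, i=-1
j=0: -4≤-3, i=0, swap(0,0) ⇒ [-4, 0, -11, -7, -16, -9, 1, -12, -3]
j=1: 0>-3, skip
j=2: -11≤-3, i=1, swap(1,2) ⇒ [-4, -11, 0, -7, -16, -9, 1, -12, -3]
j=3: -7≤-3, i=2, swap(2,3) ⇒ [-4, -11, -7, 0, -16, -9, 1, -12, -3]
j=4: -16≤-3, i=3, swap(3,4) ⇒ [-4, -11, -7, -16, 0, -9, 1, -12, -3]
j=5: -9≤-3, i=4, swap(4,5) ⇒ [-4, -11, -7, -16, -9, 0, 1, -12, -3]
j=6: 1>-3, skip
j=7: -12≤-3, i=5, swap(5,7) ⇒ [-4, -11, -7, -16, -9, -12, 1, 0, -3]
swap(6,8) ⇒ [-4, -11, -7, -16, -9, -12, -3, 0, 1]; return 6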